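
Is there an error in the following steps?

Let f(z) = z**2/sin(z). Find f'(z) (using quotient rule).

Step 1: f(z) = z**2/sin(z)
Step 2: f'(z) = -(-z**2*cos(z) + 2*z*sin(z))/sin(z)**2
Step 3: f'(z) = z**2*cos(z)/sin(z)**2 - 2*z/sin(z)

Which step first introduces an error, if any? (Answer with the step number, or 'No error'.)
Step 2

Step 2 is incorrect due to a sign flip.
The step shows: -(-z**2*cos(z) + 2*z*sin(z))/sin(z)**2
The correct value should be: (-z**2*cos(z) + 2*z*sin(z))/sin(z)**2

Explanation: The sign of the whole expression was flipped: the term (-z**2*cos(z) + 2*z*sin(z))/sin(z)**2 was incorrectly written as -(-z**2*cos(z) + 2*z*sin(z))/sin(z)**2
The later steps are derived from this incorrect expression, so the error originates in Step 2.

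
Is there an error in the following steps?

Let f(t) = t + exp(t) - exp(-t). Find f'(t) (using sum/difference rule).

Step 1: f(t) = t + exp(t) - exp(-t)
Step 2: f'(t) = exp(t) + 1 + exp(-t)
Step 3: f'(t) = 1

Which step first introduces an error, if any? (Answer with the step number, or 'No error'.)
Step 3

Step 3 is incorrect due to a dropped term.
The step shows: 1
The correct value should be: 2*cosh(t) + 1

Explanation: A term was dropped: the term 2*cosh(t) was incorrectly omitted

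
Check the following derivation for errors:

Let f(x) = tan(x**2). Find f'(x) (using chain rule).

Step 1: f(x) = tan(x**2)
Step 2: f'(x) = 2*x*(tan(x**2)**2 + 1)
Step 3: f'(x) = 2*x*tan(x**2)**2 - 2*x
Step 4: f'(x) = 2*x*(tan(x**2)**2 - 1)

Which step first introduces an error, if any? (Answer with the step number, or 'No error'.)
Step 3

Step 3 is incorrect due to a sign flip.
The step shows: 2*x*tan(x**2)**2 - 2*x
The correct value should be: 2*x*tan(x**2)**2 + 2*x

Explanation: The sign of one term was flipped: the term 2*x was incorrectly written as -2*x
The later steps are derived from this incorrect expression, so the error originates in Step 3.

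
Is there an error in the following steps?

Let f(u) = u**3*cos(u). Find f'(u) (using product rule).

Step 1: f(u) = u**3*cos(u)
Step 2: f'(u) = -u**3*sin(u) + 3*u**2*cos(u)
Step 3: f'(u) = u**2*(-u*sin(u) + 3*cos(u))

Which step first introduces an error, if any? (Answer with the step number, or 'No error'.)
No error

All steps in this derivation are correct.
The final answer f'(u) = u**2*(-u*sin(u) + 3*cos(u)) is valid.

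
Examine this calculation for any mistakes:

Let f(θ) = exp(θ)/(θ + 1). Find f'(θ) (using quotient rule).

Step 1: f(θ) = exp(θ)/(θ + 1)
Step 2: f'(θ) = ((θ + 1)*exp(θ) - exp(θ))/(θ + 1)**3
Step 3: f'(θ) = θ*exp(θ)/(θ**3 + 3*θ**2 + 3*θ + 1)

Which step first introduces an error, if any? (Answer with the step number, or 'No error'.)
Step 2

Step 2 is incorrect due to a wrong exponent.
The step shows: ((θ + 1)*exp(θ) - exp(θ))/(θ + 1)**3
The correct value should be: ((θ + 1)*exp(θ) - exp(θ))/(θ + 1)**2

Explanation: The exponent -2 on θ + 1 was incorrectly written as -3: the term ((θ + 1)*exp(θ) - exp(θ))/(θ + 1)**2 was incorrectly written as ((θ + 1)*exp(θ) - exp(θ))/(θ + 1)**3
The later steps are derived from this incorrect expression, so the error originates in Step 2.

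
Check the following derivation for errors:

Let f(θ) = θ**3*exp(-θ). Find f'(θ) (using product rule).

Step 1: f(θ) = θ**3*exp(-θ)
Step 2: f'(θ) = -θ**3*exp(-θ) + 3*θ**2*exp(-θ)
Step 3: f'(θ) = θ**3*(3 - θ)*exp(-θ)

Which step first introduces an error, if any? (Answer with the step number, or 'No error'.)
Step 3

Step 3 is incorrect due to a wrong exponent.
The step shows: θ**3*(3 - θ)*exp(-θ)
The correct value should be: θ**2*(3 - θ)*exp(-θ)

Explanation: The exponent 2 on θ was incorrectly written as 3: the term θ**2*(3 - θ)*exp(-θ) was incorrectly written as θ**3*(3 - θ)*exp(-θ)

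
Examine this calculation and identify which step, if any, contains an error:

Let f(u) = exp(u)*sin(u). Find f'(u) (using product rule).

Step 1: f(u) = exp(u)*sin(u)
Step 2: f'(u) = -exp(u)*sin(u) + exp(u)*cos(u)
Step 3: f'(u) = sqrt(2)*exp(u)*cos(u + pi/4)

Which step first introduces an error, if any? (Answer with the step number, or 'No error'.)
Step 2

Step 2 is incorrect due to a sign flip.
The step shows: -exp(u)*sin(u) + exp(u)*cos(u)
The correct value should be: exp(u)*sin(u) + exp(u)*cos(u)

Explanation: The sign of one term was flipped: the term exp(u)*sin(u) was incorrectly written as -exp(u)*sin(u)
The later steps are derived from this incorrect expression, so the error originates in Step 2.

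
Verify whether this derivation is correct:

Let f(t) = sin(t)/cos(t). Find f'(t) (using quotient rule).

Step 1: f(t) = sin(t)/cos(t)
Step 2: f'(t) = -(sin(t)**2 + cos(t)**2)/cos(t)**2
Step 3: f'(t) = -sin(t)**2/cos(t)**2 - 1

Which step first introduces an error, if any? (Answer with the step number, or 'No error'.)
Step 2

Step 2 is incorrect due to a sign flip.
The step shows: -(sin(t)**2 + cos(t)**2)/cos(t)**2
The correct value should be: (sin(t)**2 + cos(t)**2)/cos(t)**2

Explanation: The sign of the whole expression was flipped: the term (sin(t)**2 + cos(t)**2)/cos(t)**2 was incorrectly written as -(sin(t)**2 + cos(t)**2)/cos(t)**2
The later steps are derived from this incorrect expression, so the error originates in Step 2.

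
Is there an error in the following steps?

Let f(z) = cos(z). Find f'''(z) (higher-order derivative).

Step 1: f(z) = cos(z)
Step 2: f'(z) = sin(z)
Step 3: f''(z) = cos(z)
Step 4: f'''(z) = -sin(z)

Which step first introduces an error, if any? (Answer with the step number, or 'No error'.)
Step 2

Step 2 is incorrect due to a sign flip.
The step shows: sin(z)
The correct value should be: -sin(z)

Explanation: The sign of the whole expression was flipped: the term -sin(z) was incorrectly written as sin(z)
The later steps are derived from this incorrect expression, so the error originates in Step 2.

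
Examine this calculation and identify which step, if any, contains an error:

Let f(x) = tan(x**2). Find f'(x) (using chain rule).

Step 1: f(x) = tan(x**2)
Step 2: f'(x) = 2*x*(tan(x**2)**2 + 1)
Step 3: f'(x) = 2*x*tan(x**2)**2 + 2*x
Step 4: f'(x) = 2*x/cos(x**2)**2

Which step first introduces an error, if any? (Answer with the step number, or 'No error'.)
No error

All steps in this derivation are correct.
The final answer f'(x) = 2*x/cos(x**2)**2 is valid.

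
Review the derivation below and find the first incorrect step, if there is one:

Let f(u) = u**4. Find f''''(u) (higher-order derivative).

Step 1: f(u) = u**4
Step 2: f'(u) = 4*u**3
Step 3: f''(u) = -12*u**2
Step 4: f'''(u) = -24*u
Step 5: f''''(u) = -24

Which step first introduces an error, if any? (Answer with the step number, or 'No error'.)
Step 3

Step 3 is incorrect due to a sign flip.
The step shows: -12*u**2
The correct value should be: 12*u**2

Explanation: The sign of the whole expression was flipped: the term 12*u**2 was incorrectly written as -12*u**2
The later steps are derived from this incorrect expression, so the error originates in Step 3.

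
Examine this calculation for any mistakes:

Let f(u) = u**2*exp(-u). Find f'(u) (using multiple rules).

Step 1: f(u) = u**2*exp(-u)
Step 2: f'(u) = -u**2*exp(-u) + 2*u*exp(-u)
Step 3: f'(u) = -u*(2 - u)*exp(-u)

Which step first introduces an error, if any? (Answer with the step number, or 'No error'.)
Step 3

Step 3 is incorrect due to a sign flip.
The step shows: -u*(2 - u)*exp(-u)
The correct value should be: u*(2 - u)*exp(-u)

Explanation: The sign of the whole expression was flipped: the term u*(2 - u)*exp(-u) was incorrectly written as -u*(2 - u)*exp(-u)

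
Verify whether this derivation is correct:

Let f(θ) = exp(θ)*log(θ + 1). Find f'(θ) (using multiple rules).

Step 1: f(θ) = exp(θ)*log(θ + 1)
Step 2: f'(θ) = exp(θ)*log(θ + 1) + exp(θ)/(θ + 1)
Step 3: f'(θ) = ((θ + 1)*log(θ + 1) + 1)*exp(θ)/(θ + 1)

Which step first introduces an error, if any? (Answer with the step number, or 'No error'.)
No error

All steps in this derivation are correct.
The final answer f'(θ) = ((θ + 1)*log(θ + 1) + 1)*exp(θ)/(θ + 1) is valid.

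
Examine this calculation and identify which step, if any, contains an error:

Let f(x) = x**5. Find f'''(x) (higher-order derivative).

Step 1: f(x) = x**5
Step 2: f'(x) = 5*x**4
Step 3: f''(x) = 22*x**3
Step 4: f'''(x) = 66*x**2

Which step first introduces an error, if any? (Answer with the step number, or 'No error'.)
Step 3

Step 3 is incorrect due to a wrong coefficient.
The step shows: 22*x**3
The correct value should be: 20*x**3

Explanation: The coefficient 20 was incorrectly written as 22: the term 20*x**3 was incorrectly written as 22*x**3
The later steps are derived from this incorrect expression, so the error originates in Step 3.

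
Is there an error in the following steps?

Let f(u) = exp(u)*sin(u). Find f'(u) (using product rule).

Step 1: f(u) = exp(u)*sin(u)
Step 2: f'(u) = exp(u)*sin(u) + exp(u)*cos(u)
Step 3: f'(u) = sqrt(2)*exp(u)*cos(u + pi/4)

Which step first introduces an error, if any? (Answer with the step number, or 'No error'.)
Step 3

Step 3 is incorrect due to a wrong trig function.
The step shows: sqrt(2)*exp(u)*cos(u + pi/4)
The correct value should be: sqrt(2)*exp(u)*sin(u + pi/4)

Explanation: sin(u + pi/4) was incorrectly written as cos(u + pi/4): the term sqrt(2)*exp(u)*sin(u + pi/4) was incorrectly written as sqrt(2)*exp(u)*cos(u + pi/4)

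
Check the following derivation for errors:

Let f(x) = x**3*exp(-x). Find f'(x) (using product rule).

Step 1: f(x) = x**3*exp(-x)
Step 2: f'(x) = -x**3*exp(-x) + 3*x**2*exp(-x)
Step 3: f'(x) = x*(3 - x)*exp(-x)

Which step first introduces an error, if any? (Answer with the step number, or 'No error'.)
Step 3

Step 3 is incorrect due to a wrong exponent.
The step shows: x*(3 - x)*exp(-x)
The correct value should be: x**2*(3 - x)*exp(-x)

Explanation: The exponent 2 on x was incorrectly written as 1: the term x**2*(3 - x)*exp(-x) was incorrectly written as x*(3 - x)*exp(-x)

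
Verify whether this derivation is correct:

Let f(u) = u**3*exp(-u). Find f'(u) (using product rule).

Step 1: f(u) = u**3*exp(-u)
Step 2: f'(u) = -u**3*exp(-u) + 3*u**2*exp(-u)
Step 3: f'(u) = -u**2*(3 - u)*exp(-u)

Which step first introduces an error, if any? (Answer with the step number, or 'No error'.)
Step 3

Step 3 is incorrect due to a sign flip.
The step shows: -u**2*(3 - u)*exp(-u)
The correct value should be: u**2*(3 - u)*exp(-u)

Explanation: The sign of the whole expression was flipped: the term u**2*(3 - u)*exp(-u) was incorrectly written as -u**2*(3 - u)*exp(-u)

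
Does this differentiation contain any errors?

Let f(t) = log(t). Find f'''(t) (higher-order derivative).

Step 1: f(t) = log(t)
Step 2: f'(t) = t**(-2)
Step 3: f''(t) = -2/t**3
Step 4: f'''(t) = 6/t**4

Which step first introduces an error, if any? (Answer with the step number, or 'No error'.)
Step 2

Step 2 is incorrect due to a wrong exponent.
The step shows: t**(-2)
The correct value should be: 1/t

Explanation: The exponent -1 on t was incorrectly written as -2: the term 1/t was incorrectly written as t**(-2)
The later steps are derived from this incorrect expression, so the error originates in Step 2.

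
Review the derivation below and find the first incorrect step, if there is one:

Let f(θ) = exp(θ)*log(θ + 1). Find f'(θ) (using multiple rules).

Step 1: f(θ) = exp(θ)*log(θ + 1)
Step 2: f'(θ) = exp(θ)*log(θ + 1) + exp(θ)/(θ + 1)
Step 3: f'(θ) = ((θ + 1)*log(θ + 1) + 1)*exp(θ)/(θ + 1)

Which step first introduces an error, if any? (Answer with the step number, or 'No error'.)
No error

All steps in this derivation are correct.
The final answer f'(θ) = ((θ + 1)*log(θ + 1) + 1)*exp(θ)/(θ + 1) is valid.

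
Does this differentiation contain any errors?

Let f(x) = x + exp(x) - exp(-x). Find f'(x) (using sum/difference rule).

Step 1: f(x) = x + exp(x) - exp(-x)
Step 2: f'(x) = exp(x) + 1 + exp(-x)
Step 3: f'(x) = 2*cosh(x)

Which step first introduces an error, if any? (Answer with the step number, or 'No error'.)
Step 3

Step 3 is incorrect due to a dropped term.
The step shows: 2*cosh(x)
The correct value should be: 2*cosh(x) + 1

Explanation: A term was dropped: the term 1 was incorrectly omitted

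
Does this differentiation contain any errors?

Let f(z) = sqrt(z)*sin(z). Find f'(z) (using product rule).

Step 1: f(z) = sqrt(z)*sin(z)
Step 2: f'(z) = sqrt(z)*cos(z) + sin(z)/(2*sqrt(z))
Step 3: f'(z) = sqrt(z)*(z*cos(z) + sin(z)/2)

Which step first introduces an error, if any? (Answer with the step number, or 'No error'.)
Step 3

Step 3 is incorrect due to a wrong exponent.
The step shows: sqrt(z)*(z*cos(z) + sin(z)/2)
The correct value should be: (z*cos(z) + sin(z)/2)/sqrt(z)

Explanation: The exponent -1/2 on z was incorrectly written as 1/2: the term (z*cos(z) + sin(z)/2)/sqrt(z) was incorrectly written as sqrt(z)*(z*cos(z) + sin(z)/2)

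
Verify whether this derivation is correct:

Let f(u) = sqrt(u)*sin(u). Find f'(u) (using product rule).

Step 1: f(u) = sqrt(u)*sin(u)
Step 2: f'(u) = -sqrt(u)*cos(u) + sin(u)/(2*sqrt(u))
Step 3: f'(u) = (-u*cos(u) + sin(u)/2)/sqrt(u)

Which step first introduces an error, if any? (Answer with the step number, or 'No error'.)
Step 2

Step 2 is incorrect due to a sign flip.
The step shows: -sqrt(u)*cos(u) + sin(u)/(2*sqrt(u))
The correct value should be: sqrt(u)*cos(u) + sin(u)/(2*sqrt(u))

Explanation: The sign of one term was flipped: the term sqrt(u)*cos(u) was incorrectly written as -sqrt(u)*cos(u)
The later steps are derived from this incorrect expression, so the error originates in Step 2.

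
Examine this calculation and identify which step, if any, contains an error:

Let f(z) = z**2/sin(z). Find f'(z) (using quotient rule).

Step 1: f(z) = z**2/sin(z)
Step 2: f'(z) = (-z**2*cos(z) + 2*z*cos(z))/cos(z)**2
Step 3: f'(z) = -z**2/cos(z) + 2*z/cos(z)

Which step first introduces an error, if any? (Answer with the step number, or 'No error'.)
Step 2

Step 2 is incorrect due to a wrong trig function.
The step shows: (-z**2*cos(z) + 2*z*cos(z))/cos(z)**2
The correct value should be: (-z**2*cos(z) + 2*z*sin(z))/sin(z)**2

Explanation: sin(z) was incorrectly written as cos(z): the term (-z**2*cos(z) + 2*z*sin(z))/sin(z)**2 was incorrectly written as (-z**2*cos(z) + 2*z*cos(z))/cos(z)**2
The later steps are derived from this incorrect expression, so the error originates in Step 2.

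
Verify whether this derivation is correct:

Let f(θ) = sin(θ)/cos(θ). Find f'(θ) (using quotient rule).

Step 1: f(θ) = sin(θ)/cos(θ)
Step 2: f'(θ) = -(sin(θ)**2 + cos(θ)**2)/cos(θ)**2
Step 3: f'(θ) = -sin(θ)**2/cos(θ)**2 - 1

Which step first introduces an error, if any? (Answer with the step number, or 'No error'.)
Step 2

Step 2 is incorrect due to a sign flip.
The step shows: -(sin(θ)**2 + cos(θ)**2)/cos(θ)**2
The correct value should be: (sin(θ)**2 + cos(θ)**2)/cos(θ)**2

Explanation: The sign of the whole expression was flipped: the term (sin(θ)**2 + cos(θ)**2)/cos(θ)**2 was incorrectly written as -(sin(θ)**2 + cos(θ)**2)/cos(θ)**2
The later steps are derived from this incorrect expression, so the error originates in Step 2.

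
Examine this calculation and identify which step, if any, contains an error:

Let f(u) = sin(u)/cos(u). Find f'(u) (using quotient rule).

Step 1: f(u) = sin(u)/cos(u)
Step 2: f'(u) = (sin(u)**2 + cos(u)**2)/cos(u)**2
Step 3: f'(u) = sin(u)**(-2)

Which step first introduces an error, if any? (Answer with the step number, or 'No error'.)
Step 3

Step 3 is incorrect due to a wrong trig function.
The step shows: sin(u)**(-2)
The correct value should be: cos(u)**(-2)

Explanation: cos(u) was incorrectly written as sin(u): the term cos(u)**(-2) was incorrectly written as sin(u)**(-2)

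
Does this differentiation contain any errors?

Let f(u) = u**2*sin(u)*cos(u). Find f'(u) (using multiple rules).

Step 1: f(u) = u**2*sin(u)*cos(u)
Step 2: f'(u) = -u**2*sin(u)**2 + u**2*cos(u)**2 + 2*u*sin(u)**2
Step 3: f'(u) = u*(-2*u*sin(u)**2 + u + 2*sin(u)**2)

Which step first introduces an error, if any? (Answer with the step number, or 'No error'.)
Step 2

Step 2 is incorrect due to a wrong trig function.
The step shows: -u**2*sin(u)**2 + u**2*cos(u)**2 + 2*u*sin(u)**2
The correct value should be: -u**2*sin(u)**2 + u**2*cos(u)**2 + 2*u*sin(u)*cos(u)

Explanation: cos(u) was incorrectly written as sin(u): the term 2*u*sin(u)*cos(u) was incorrectly written as 2*u*sin(u)**2
The later steps are derived from this incorrect expression, so the error originates in Step 2.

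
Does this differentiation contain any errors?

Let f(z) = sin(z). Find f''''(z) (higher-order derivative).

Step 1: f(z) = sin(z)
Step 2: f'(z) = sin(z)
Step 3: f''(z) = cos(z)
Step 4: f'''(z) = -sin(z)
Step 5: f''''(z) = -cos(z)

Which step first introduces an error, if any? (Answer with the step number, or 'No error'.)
Step 2

Step 2 is incorrect due to a wrong trig function.
The step shows: sin(z)
The correct value should be: cos(z)

Explanation: cos(z) was incorrectly written as sin(z): the term cos(z) was incorrectly written as sin(z)
The later steps are derived from this incorrect expression, so the error originates in Step 2.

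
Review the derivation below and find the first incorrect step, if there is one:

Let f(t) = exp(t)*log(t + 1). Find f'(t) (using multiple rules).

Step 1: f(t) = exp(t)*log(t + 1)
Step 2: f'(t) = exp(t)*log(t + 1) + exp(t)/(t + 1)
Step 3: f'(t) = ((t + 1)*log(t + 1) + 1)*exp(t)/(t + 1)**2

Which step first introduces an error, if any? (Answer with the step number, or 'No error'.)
Step 3

Step 3 is incorrect due to a wrong exponent.
The step shows: ((t + 1)*log(t + 1) + 1)*exp(t)/(t + 1)**2
The correct value should be: ((t + 1)*log(t + 1) + 1)*exp(t)/(t + 1)

Explanation: The exponent -1 on t + 1 was incorrectly written as -2: the term ((t + 1)*log(t + 1) + 1)*exp(t)/(t + 1) was incorrectly written as ((t + 1)*log(t + 1) + 1)*exp(t)/(t + 1)**2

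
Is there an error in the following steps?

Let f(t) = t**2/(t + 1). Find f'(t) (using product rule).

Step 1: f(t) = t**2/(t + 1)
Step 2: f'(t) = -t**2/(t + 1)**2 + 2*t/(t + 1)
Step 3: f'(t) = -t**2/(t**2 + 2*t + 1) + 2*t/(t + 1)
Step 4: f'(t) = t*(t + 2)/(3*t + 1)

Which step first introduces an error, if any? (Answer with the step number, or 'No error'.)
Step 4

Step 4 is incorrect due to a wrong exponent.
The step shows: t*(t + 2)/(3*t + 1)
The correct value should be: t*(t + 2)/(t**2 + 2*t + 1)

Explanation: The exponent 2 on t was incorrectly written as 1: the term t*(t + 2)/(t**2 + 2*t + 1) was incorrectly written as t*(t + 2)/(3*t + 1)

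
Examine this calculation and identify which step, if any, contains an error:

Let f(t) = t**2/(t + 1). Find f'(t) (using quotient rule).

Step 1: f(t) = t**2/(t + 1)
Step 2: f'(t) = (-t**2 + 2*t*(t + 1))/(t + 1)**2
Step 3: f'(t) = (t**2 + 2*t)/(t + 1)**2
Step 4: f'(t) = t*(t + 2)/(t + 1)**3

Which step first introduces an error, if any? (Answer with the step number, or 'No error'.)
Step 4

Step 4 is incorrect due to a wrong exponent.
The step shows: t*(t + 2)/(t + 1)**3
The correct value should be: t*(t + 2)/(t + 1)**2

Explanation: The exponent -2 on t + 1 was incorrectly written as -3: the term t*(t + 2)/(t + 1)**2 was incorrectly written as t*(t + 2)/(t + 1)**3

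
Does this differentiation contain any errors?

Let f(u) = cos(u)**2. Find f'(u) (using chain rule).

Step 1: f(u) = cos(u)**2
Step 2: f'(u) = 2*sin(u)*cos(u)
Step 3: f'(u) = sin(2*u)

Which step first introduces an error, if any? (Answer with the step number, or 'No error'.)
Step 2

Step 2 is incorrect due to a sign flip.
The step shows: 2*sin(u)*cos(u)
The correct value should be: -2*sin(u)*cos(u)

Explanation: The sign of the whole expression was flipped: the term -2*sin(u)*cos(u) was incorrectly written as 2*sin(u)*cos(u)
The later steps are derived from this incorrect expression, so the error originates in Step 2.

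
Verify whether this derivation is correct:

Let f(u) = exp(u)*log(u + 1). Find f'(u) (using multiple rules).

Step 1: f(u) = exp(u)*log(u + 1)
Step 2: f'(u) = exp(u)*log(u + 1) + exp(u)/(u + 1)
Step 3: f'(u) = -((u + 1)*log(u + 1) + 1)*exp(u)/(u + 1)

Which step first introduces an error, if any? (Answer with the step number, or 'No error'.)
Step 3

Step 3 is incorrect due to a sign flip.
The step shows: -((u + 1)*log(u + 1) + 1)*exp(u)/(u + 1)
The correct value should be: ((u + 1)*log(u + 1) + 1)*exp(u)/(u + 1)

Explanation: The sign of the whole expression was flipped: the term ((u + 1)*log(u + 1) + 1)*exp(u)/(u + 1) was incorrectly written as -((u + 1)*log(u + 1) + 1)*exp(u)/(u + 1)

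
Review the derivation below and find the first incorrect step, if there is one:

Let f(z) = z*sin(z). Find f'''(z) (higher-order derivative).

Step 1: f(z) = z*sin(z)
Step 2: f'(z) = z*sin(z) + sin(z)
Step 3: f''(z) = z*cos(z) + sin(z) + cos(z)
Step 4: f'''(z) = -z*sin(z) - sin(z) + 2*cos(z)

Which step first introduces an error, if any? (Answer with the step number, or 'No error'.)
Step 2

Step 2 is incorrect due to a wrong trig function.
The step shows: z*sin(z) + sin(z)
The correct value should be: z*cos(z) + sin(z)

Explanation: cos(z) was incorrectly written as sin(z): the term z*cos(z) was incorrectly written as z*sin(z)
The later steps are derived from this incorrect expression, so the error originates in Step 2.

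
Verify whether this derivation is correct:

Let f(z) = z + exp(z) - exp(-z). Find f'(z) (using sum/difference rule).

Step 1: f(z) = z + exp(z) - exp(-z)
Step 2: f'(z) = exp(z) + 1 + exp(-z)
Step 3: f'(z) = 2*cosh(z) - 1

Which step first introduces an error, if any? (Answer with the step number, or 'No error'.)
Step 3

Step 3 is incorrect due to a sign flip.
The step shows: 2*cosh(z) - 1
The correct value should be: 2*cosh(z) + 1

Explanation: The sign of one term was flipped: the term 1 was incorrectly written as -1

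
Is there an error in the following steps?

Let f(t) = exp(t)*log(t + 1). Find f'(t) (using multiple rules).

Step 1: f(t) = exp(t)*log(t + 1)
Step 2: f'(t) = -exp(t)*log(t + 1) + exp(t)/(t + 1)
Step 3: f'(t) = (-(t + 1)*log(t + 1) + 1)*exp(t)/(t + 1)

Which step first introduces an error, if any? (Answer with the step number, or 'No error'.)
Step 2

Step 2 is incorrect due to a sign flip.
The step shows: -exp(t)*log(t + 1) + exp(t)/(t + 1)
The correct value should be: exp(t)*log(t + 1) + exp(t)/(t + 1)

Explanation: The sign of one term was flipped: the term exp(t)*log(t + 1) was incorrectly written as -exp(t)*log(t + 1)
The later steps are derived from this incorrect expression, so the error originates in Step 2.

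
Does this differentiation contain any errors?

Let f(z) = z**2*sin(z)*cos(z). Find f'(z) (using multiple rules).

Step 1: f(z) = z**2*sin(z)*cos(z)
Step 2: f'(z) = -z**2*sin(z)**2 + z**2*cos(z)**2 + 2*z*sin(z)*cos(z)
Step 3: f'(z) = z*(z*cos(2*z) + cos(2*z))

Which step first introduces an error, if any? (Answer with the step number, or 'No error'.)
Step 3

Step 3 is incorrect due to a wrong trig function.
The step shows: z*(z*cos(2*z) + cos(2*z))
The correct value should be: z*(z*cos(2*z) + sin(2*z))

Explanation: sin(2*z) was incorrectly written as cos(2*z): the term z*(z*cos(2*z) + sin(2*z)) was incorrectly written as z*(z*cos(2*z) + cos(2*z))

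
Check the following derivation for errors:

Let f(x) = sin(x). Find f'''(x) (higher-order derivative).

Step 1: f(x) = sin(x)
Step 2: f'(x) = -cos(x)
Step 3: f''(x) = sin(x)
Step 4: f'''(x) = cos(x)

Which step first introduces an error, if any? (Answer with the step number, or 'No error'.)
Step 2

Step 2 is incorrect due to a sign flip.
The step shows: -cos(x)
The correct value should be: cos(x)

Explanation: The sign of the whole expression was flipped: the term cos(x) was incorrectly written as -cos(x)
The later steps are derived from this incorrect expression, so the error originates in Step 2.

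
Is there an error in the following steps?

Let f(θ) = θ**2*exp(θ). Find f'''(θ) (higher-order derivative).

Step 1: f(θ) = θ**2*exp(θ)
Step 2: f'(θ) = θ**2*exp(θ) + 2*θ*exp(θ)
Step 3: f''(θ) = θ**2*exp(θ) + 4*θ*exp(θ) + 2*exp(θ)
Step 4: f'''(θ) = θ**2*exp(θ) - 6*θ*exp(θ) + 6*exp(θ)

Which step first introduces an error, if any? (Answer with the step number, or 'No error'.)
Step 4

Step 4 is incorrect due to a sign flip.
The step shows: θ**2*exp(θ) - 6*θ*exp(θ) + 6*exp(θ)
The correct value should be: θ**2*exp(θ) + 6*θ*exp(θ) + 6*exp(θ)

Explanation: The sign of one term was flipped: the term 6*θ*exp(θ) was incorrectly written as -6*θ*exp(θ)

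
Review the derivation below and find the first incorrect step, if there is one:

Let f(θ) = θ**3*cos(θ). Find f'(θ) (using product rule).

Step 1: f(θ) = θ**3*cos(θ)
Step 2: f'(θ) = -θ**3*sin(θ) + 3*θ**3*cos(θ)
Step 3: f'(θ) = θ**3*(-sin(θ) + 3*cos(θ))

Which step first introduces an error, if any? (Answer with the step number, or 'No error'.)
Step 2

Step 2 is incorrect due to a wrong exponent.
The step shows: -θ**3*sin(θ) + 3*θ**3*cos(θ)
The correct value should be: -θ**3*sin(θ) + 3*θ**2*cos(θ)

Explanation: The exponent 2 on θ was incorrectly written as 3: the term 3*θ**2*cos(θ) was incorrectly written as 3*θ**3*cos(θ)
The later steps are derived from this incorrect expression, so the error originates in Step 2.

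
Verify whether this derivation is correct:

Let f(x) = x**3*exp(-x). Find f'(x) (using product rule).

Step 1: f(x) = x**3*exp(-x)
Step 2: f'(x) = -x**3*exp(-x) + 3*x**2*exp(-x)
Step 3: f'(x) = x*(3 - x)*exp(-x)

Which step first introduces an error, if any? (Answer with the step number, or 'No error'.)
Step 3

Step 3 is incorrect due to a wrong exponent.
The step shows: x*(3 - x)*exp(-x)
The correct value should be: x**2*(3 - x)*exp(-x)

Explanation: The exponent 2 on x was incorrectly written as 1: the term x**2*(3 - x)*exp(-x) was incorrectly written as x*(3 - x)*exp(-x)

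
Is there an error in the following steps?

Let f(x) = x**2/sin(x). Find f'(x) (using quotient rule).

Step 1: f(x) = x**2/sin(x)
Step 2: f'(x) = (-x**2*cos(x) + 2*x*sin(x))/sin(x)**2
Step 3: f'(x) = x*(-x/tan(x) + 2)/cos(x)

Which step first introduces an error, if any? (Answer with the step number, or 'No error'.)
Step 3

Step 3 is incorrect due to a wrong trig function.
The step shows: x*(-x/tan(x) + 2)/cos(x)
The correct value should be: x*(-x/tan(x) + 2)/sin(x)

Explanation: sin(x) was incorrectly written as cos(x): the term x*(-x/tan(x) + 2)/sin(x) was incorrectly written as x*(-x/tan(x) + 2)/cos(x)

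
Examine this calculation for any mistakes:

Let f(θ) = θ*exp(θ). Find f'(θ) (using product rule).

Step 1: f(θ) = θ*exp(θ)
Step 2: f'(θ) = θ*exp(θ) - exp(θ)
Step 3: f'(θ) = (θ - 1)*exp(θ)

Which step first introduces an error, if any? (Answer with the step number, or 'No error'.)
Step 2

Step 2 is incorrect due to a sign flip.
The step shows: θ*exp(θ) - exp(θ)
The correct value should be: θ*exp(θ) + exp(θ)

Explanation: The sign of one term was flipped: the term exp(θ) was incorrectly written as -exp(θ)
The later steps are derived from this incorrect expression, so the error originates in Step 2.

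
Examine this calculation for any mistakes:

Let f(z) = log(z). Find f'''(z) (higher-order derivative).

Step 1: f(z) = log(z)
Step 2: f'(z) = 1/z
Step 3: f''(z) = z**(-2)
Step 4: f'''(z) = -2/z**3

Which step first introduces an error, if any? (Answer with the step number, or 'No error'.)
Step 3

Step 3 is incorrect due to a sign flip.
The step shows: z**(-2)
The correct value should be: -1/z**2

Explanation: The sign of the whole expression was flipped: the term -1/z**2 was incorrectly written as z**(-2)
The later steps are derived from this incorrect expression, so the error originates in Step 3.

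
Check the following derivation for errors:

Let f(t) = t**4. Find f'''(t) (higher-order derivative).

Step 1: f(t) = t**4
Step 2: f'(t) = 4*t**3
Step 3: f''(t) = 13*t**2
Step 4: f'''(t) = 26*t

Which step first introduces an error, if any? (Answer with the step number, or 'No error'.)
Step 3

Step 3 is incorrect due to a wrong coefficient.
The step shows: 13*t**2
The correct value should be: 12*t**2

Explanation: The coefficient 12 was incorrectly written as 13: the term 12*t**2 was incorrectly written as 13*t**2
The later steps are derived from this incorrect expression, so the error originates in Step 3.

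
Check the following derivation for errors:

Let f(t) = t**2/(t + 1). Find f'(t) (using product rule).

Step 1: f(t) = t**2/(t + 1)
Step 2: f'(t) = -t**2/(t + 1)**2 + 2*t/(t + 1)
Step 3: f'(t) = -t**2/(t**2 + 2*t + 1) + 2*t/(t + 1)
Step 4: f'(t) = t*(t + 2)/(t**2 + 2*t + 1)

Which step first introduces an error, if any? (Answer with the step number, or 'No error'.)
No error

All steps in this derivation are correct.
The final answer f'(t) = t*(t + 2)/(t**2 + 2*t + 1) is valid.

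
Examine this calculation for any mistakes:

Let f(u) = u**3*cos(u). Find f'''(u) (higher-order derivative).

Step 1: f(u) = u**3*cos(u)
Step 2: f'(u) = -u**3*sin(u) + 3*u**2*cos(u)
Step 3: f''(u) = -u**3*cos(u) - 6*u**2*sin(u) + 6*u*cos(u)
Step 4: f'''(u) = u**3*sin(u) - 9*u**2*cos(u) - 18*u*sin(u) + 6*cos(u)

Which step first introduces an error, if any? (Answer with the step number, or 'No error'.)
No error

All steps in this derivation are correct.
The final answer f'''(u) = u**3*sin(u) - 9*u**2*cos(u) - 18*u*sin(u) + 6*cos(u) is valid.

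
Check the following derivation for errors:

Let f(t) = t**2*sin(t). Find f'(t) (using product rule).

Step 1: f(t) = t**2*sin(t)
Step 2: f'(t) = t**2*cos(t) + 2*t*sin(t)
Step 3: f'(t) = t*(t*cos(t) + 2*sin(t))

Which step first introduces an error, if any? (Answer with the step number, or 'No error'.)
No error

All steps in this derivation are correct.
The final answer f'(t) = t*(t*cos(t) + 2*sin(t)) is valid.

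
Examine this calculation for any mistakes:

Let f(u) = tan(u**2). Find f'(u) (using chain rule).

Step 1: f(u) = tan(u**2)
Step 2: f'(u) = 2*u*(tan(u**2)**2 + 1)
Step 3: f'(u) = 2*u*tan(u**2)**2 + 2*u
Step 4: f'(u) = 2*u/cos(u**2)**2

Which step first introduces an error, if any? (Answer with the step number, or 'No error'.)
No error

All steps in this derivation are correct.
The final answer f'(u) = 2*u/cos(u**2)**2 is valid.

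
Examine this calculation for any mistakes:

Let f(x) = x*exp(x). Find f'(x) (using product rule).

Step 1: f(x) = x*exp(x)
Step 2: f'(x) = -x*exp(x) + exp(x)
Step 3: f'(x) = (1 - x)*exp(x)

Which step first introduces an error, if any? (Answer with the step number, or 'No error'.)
Step 2

Step 2 is incorrect due to a sign flip.
The step shows: -x*exp(x) + exp(x)
The correct value should be: x*exp(x) + exp(x)

Explanation: The sign of one term was flipped: the term x*exp(x) was incorrectly written as -x*exp(x)
The later steps are derived from this incorrect expression, so the error originates in Step 2.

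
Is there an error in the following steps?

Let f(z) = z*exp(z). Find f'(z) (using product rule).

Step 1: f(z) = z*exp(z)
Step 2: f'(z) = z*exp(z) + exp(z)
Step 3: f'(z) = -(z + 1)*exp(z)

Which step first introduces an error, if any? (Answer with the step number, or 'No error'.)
Step 3

Step 3 is incorrect due to a sign flip.
The step shows: -(z + 1)*exp(z)
The correct value should be: (z + 1)*exp(z)

Explanation: The sign of the whole expression was flipped: the term (z + 1)*exp(z) was incorrectly written as -(z + 1)*exp(z)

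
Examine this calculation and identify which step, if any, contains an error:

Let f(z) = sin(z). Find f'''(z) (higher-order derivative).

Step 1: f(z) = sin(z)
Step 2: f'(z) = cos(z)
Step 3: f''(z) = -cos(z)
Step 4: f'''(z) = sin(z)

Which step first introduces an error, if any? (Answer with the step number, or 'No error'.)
Step 3

Step 3 is incorrect due to a wrong trig function.
The step shows: -cos(z)
The correct value should be: -sin(z)

Explanation: sin(z) was incorrectly written as cos(z): the term -sin(z) was incorrectly written as -cos(z)
The later steps are derived from this incorrect expression, so the error originates in Step 3.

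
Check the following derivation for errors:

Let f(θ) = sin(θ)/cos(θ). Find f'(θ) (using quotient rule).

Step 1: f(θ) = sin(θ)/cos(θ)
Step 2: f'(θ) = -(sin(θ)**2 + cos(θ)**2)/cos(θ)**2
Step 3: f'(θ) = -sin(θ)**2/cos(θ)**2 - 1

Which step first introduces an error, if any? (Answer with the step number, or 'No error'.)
Step 2

Step 2 is incorrect due to a sign flip.
The step shows: -(sin(θ)**2 + cos(θ)**2)/cos(θ)**2
The correct value should be: (sin(θ)**2 + cos(θ)**2)/cos(θ)**2

Explanation: The sign of the whole expression was flipped: the term (sin(θ)**2 + cos(θ)**2)/cos(θ)**2 was incorrectly written as -(sin(θ)**2 + cos(θ)**2)/cos(θ)**2
The later steps are derived from this incorrect expression, so the error originates in Step 2.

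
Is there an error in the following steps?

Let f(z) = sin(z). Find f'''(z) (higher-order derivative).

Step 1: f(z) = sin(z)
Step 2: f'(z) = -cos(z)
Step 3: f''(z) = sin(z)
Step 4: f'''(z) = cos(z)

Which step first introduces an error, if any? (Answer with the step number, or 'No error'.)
Step 2

Step 2 is incorrect due to a sign flip.
The step shows: -cos(z)
The correct value should be: cos(z)

Explanation: The sign of the whole expression was flipped: the term cos(z) was incorrectly written as -cos(z)
The later steps are derived from this incorrect expression, so the error originates in Step 2.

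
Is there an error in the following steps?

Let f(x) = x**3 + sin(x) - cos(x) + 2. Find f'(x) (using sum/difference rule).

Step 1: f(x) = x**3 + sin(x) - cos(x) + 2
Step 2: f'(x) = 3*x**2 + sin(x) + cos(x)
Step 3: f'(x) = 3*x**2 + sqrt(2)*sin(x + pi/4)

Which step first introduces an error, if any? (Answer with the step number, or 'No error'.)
No error

All steps in this derivation are correct.
The final answer f'(x) = 3*x**2 + sqrt(2)*sin(x + pi/4) is valid.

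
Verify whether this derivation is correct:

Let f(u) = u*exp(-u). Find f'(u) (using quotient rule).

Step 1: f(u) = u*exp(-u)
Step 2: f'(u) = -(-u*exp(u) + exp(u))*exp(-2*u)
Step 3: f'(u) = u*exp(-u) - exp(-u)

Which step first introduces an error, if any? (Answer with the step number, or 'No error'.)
Step 2

Step 2 is incorrect due to a sign flip.
The step shows: -(-u*exp(u) + exp(u))*exp(-2*u)
The correct value should be: (-u*exp(u) + exp(u))*exp(-2*u)

Explanation: The sign of the whole expression was flipped: the term (-u*exp(u) + exp(u))*exp(-2*u) was incorrectly written as -(-u*exp(u) + exp(u))*exp(-2*u)
The later steps are derived from this incorrect expression, so the error originates in Step 2.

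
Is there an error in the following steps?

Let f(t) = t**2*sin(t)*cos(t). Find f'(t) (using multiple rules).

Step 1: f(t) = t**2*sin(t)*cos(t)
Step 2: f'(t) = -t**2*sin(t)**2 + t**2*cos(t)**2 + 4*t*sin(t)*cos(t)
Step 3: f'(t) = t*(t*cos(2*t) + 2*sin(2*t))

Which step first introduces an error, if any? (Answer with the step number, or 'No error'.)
Step 2

Step 2 is incorrect due to a wrong coefficient.
The step shows: -t**2*sin(t)**2 + t**2*cos(t)**2 + 4*t*sin(t)*cos(t)
The correct value should be: -t**2*sin(t)**2 + t**2*cos(t)**2 + 2*t*sin(t)*cos(t)

Explanation: The coefficient 2 was incorrectly written as 4: the term 2*t*sin(t)*cos(t) was incorrectly written as 4*t*sin(t)*cos(t)
The later steps are derived from this incorrect expression, so the error originates in Step 2.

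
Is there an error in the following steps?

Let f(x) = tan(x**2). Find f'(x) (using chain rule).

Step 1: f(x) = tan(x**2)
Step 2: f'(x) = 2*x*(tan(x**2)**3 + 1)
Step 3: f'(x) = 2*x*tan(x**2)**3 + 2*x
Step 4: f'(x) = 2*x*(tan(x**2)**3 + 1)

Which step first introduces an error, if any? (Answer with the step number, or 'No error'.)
Step 2

Step 2 is incorrect due to a wrong exponent.
The step shows: 2*x*(tan(x**2)**3 + 1)
The correct value should be: 2*x*(tan(x**2)**2 + 1)

Explanation: The exponent 2 on tan(x**2) was incorrectly written as 3: the term 2*x*(tan(x**2)**2 + 1) was incorrectly written as 2*x*(tan(x**2)**3 + 1)
The later steps are derived from this incorrect expression, so the error originates in Step 2.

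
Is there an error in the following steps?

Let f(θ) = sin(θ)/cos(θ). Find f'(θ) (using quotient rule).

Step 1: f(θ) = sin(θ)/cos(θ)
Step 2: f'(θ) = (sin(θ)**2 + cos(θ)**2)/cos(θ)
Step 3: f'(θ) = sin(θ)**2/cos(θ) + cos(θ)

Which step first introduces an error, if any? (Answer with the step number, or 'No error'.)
Step 2

Step 2 is incorrect due to a wrong exponent.
The step shows: (sin(θ)**2 + cos(θ)**2)/cos(θ)
The correct value should be: (sin(θ)**2 + cos(θ)**2)/cos(θ)**2

Explanation: The exponent -2 on cos(θ) was incorrectly written as -1: the term (sin(θ)**2 + cos(θ)**2)/cos(θ)**2 was incorrectly written as (sin(θ)**2 + cos(θ)**2)/cos(θ)
The later steps are derived from this incorrect expression, so the error originates in Step 2.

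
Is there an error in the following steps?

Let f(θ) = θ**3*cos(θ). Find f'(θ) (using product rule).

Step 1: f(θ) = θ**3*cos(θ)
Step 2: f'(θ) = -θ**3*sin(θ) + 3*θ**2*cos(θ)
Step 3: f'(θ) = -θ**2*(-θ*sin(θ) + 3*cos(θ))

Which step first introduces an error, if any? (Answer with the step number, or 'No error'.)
Step 3

Step 3 is incorrect due to a sign flip.
The step shows: -θ**2*(-θ*sin(θ) + 3*cos(θ))
The correct value should be: θ**2*(-θ*sin(θ) + 3*cos(θ))

Explanation: The sign of the whole expression was flipped: the term θ**2*(-θ*sin(θ) + 3*cos(θ)) was incorrectly written as -θ**2*(-θ*sin(θ) + 3*cos(θ))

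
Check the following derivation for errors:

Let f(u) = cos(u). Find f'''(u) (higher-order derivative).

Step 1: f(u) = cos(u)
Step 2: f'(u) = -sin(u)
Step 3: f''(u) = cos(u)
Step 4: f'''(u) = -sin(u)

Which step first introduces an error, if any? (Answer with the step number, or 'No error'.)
Step 3

Step 3 is incorrect due to a sign flip.
The step shows: cos(u)
The correct value should be: -cos(u)

Explanation: The sign of the whole expression was flipped: the term -cos(u) was incorrectly written as cos(u)
The later steps are derived from this incorrect expression, so the error originates in Step 3.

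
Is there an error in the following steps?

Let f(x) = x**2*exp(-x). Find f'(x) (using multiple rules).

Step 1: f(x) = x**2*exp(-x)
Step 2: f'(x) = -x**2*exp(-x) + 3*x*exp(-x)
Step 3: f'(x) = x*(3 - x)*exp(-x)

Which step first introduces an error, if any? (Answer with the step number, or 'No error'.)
Step 2

Step 2 is incorrect due to a wrong coefficient.
The step shows: -x**2*exp(-x) + 3*x*exp(-x)
The correct value should be: -x**2*exp(-x) + 2*x*exp(-x)

Explanation: The coefficient 2 was incorrectly written as 3: the term 2*x*exp(-x) was incorrectly written as 3*x*exp(-x)
The later steps are derived from this incorrect expression, so the error originates in Step 2.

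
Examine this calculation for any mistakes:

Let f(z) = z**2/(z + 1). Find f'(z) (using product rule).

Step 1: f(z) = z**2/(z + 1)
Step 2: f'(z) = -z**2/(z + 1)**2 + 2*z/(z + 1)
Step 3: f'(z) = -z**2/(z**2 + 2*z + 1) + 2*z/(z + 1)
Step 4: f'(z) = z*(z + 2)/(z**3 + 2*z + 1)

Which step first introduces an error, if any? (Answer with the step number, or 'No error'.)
Step 4

Step 4 is incorrect due to a wrong exponent.
The step shows: z*(z + 2)/(z**3 + 2*z + 1)
The correct value should be: z*(z + 2)/(z**2 + 2*z + 1)

Explanation: The exponent 2 on z was incorrectly written as 3: the term z*(z + 2)/(z**2 + 2*z + 1) was incorrectly written as z*(z + 2)/(z**3 + 2*z + 1)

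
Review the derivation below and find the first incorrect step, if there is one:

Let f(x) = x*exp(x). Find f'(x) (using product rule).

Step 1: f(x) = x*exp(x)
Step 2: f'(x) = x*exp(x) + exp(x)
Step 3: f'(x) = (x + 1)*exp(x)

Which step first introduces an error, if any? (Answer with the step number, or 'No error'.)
No error

All steps in this derivation are correct.
The final answer f'(x) = (x + 1)*exp(x) is valid.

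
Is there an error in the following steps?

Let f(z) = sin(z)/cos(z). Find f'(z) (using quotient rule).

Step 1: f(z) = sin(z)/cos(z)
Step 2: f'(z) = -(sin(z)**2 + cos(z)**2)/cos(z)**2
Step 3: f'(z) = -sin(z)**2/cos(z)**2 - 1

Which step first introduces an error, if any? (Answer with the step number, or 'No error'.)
Step 2

Step 2 is incorrect due to a sign flip.
The step shows: -(sin(z)**2 + cos(z)**2)/cos(z)**2
The correct value should be: (sin(z)**2 + cos(z)**2)/cos(z)**2

Explanation: The sign of the whole expression was flipped: the term (sin(z)**2 + cos(z)**2)/cos(z)**2 was incorrectly written as -(sin(z)**2 + cos(z)**2)/cos(z)**2
The later steps are derived from this incorrect expression, so the error originates in Step 2.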